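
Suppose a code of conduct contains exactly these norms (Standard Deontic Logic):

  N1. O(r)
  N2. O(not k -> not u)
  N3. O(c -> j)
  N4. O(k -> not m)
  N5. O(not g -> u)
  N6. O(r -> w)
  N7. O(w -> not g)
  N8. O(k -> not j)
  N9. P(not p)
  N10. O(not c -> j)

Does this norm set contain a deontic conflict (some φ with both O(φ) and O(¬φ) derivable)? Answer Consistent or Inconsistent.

Inconsistent

Premises 10 and 3 cover both cases: O(not c -> j) and O(c -> j). Since not c ∨ c is a tautology, O(j) follows.
The contrapositive of premise 8 (O(k -> not j)) is O(j -> not k), and O(j) is already established, so O(not k).
From O(not k) and premise 2, O(not k -> not u), we obtain O(not u).
The contrapositive of premise 5 (O(not g -> u)) is O(not u -> g), and O(not u) is already established, so O(g).
Premise 7 is O(w -> not g); contrapositively O(g -> not w). Since O(g) holds, K gives O(not w).
Premise 6 is O(r -> w); contrapositively O(not w -> not r). Since O(not w) holds, K gives O(not r).
However, premise 1 gives O(r).
We now have both O(not r) and O(r) — r is simultaneously obligatory and forbidden, violating the D-axiom.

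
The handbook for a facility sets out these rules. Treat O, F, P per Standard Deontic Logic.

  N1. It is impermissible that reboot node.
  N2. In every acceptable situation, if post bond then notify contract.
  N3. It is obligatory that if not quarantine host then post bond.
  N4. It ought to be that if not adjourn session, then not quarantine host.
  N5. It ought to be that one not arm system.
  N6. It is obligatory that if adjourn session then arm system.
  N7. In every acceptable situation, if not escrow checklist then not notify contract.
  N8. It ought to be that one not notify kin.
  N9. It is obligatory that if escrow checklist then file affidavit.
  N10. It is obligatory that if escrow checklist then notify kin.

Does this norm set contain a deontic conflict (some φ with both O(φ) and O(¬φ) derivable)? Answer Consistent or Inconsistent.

Premise 8 gives O(¬notify_kin).
Premise 10, O(escrow_checklist → notify_kin), contraposes to O(¬notify_kin → ¬escrow_checklist); with O(¬notify_kin) we get O(¬escrow_checklist).
Applying K to premise 7 (O(¬escrow_checklist → ¬notify_contract)) and O(¬escrow_checklist) yields O(¬notify_contract).
The contrapositive of premise 2 (O(post_bond → notify_contract)) is O(¬notify_contract → ¬post_bond), and O(¬notify_contract) is already established, so O(¬post_bond).
The contrapositive of premise 3 (O(¬quarantine_host → post_bond)) is O(¬post_bond → quarantine_host), and O(¬post_bond) is already established, so O(quarantine_host).
Premise 4, O(¬adjourn_session → ¬quarantine_host), contraposes to O(quarantine_host → adjourn_session); with O(quarantine_host) we get O(adjourn_session).
With premise 6, O(adjourn_session → arm_system), the K-axiom yields O(arm_system).
However, premise 5 gives O(¬arm_system).
We now have both O(arm_system) and O(¬arm_system) — arm_system is simultaneously obligatory and forbidden, violating the D-axiom.

Inconsistent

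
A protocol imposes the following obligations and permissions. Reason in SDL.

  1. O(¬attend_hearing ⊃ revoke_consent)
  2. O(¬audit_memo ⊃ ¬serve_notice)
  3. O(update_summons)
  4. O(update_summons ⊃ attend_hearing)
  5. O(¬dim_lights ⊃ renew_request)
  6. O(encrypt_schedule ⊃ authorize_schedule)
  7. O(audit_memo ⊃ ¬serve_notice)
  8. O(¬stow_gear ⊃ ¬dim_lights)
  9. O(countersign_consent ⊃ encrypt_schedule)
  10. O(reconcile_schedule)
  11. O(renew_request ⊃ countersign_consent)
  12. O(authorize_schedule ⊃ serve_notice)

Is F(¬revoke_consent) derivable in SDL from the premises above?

Premise 1 is O(¬attend_hearing ⊃ revoke_consent), but O(¬attend_hearing) is not derivable from the premises, so it does not yield O(revoke_consent).
No other premise forces O(revoke_consent). An ideal world satisfying every premise can still have ¬revoke_consent true, so F(¬revoke_consent) is not derivable.

No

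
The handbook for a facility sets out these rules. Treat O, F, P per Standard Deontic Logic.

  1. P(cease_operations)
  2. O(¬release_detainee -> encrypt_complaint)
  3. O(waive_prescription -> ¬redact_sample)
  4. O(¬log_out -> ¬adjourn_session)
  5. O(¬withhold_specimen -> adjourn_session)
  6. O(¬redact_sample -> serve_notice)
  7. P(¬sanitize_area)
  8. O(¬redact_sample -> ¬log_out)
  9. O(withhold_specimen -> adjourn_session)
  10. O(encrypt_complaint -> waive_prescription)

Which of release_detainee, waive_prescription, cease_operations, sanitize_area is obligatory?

Premises 9 and 5 are O(withhold_specimen -> adjourn_session) and O(¬withhold_specimen -> adjourn_session); every ideal world satisfies withhold_specimen or ¬withhold_specimen, so in either case adjourn_session holds — hence O(adjourn_session).
Premise 4, O(¬log_out -> ¬adjourn_session), contraposes to O(adjourn_session -> log_out); with O(adjourn_session) we get O(log_out).
Premise 8 is O(¬redact_sample -> ¬log_out); contrapositively O(log_out -> redact_sample). Since O(log_out) holds, K gives O(redact_sample).
The contrapositive of premise 3 (O(waive_prescription -> ¬redact_sample)) is O(redact_sample -> ¬waive_prescription), and O(redact_sample) is already established, so O(¬waive_prescription).
Premise 10 is O(encrypt_complaint -> waive_prescription); contrapositively O(¬waive_prescription -> ¬encrypt_complaint). Since O(¬waive_prescription) holds, K gives O(¬encrypt_complaint).
Premise 2, O(¬release_detainee -> encrypt_complaint), contraposes to O(¬encrypt_complaint -> release_detainee); with O(¬encrypt_complaint) we get O(release_detainee).
So O(release_detainee) holds — release_detainee is obligatory. None of the other listed options is made obligatory by any chain of premises.

release_detainee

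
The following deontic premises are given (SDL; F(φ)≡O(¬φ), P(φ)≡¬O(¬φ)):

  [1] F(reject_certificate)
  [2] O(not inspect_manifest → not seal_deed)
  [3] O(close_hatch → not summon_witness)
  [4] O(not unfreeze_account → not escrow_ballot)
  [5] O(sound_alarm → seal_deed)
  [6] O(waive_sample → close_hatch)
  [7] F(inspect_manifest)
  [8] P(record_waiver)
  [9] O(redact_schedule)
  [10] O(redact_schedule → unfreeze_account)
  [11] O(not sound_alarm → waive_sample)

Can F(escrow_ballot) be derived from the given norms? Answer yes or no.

Premise 4 is O(not unfreeze_account → not escrow_ballot), but O(not unfreeze_account) is not derivable from the premises, so it does not yield O(not escrow_ballot).
No other premise forces O(not escrow_ballot). An ideal world satisfying every premise can still have escrow_ballot true, so F(escrow_ballot) is not derivable.

No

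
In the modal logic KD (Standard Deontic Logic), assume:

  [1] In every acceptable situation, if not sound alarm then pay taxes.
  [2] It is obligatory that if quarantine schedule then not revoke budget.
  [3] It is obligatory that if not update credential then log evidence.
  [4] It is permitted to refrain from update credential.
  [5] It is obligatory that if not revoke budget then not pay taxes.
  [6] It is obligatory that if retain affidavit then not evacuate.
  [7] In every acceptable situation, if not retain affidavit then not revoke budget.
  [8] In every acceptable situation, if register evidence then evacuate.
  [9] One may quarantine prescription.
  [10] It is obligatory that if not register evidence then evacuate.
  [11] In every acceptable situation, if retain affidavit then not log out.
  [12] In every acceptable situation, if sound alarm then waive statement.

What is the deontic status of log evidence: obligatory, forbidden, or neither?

Premise 3 is O(¬update_credential → log_evidence), but O(¬update_credential) is not derivable from the premises (the permission P(¬update_credential) asserts only ¬O(update_credential), not O(¬update_credential)), so it does not yield O(log_evidence).
No premise or chain of K-axiom applications forces O(log_evidence), and none forces O(¬log_evidence). So log_evidence is neither obligatory nor forbidden under these norms.

Neither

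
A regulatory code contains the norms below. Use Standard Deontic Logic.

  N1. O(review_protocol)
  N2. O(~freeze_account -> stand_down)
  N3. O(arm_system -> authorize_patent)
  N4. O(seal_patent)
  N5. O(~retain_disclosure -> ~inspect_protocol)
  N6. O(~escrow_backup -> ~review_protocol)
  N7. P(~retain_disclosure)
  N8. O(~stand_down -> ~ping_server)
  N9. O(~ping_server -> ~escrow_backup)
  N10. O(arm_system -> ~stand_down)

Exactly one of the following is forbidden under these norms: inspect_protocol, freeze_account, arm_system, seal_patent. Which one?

arm_system

Premise 1 gives O(review_protocol).
The contrapositive of premise 6 (O(~escrow_backup -> ~review_protocol)) is O(review_protocol -> escrow_backup), and O(review_protocol) is already established, so O(escrow_backup).
Premise 9 is O(~ping_server -> ~escrow_backup); contrapositively O(escrow_backup -> ping_server). Since O(escrow_backup) holds, K gives O(ping_server).
The contrapositive of premise 8 (O(~stand_down -> ~ping_server)) is O(ping_server -> stand_down), and O(ping_server) is already established, so O(stand_down).
Premise 10 is O(arm_system -> ~stand_down); contrapositively O(stand_down -> ~arm_system). Since O(stand_down) holds, K gives O(~arm_system).
So O(~arm_system) holds, i.e. arm_system is forbidden. None of the other listed options is forbidden under the premises.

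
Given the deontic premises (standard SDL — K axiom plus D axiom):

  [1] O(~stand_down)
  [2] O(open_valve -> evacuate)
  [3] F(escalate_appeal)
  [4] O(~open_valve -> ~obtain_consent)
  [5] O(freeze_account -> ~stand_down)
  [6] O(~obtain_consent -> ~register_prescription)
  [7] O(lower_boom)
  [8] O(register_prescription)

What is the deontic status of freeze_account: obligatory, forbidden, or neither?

Neither

Premise 5 is O(freeze_account -> ~stand_down); even if O(~stand_down) held, inferring O(freeze_account) would be affirming the consequent — invalid.
No premise or chain of K-axiom applications forces O(freeze_account), and none forces O(~freeze_account). So freeze_account is neither obligatory nor forbidden under these norms.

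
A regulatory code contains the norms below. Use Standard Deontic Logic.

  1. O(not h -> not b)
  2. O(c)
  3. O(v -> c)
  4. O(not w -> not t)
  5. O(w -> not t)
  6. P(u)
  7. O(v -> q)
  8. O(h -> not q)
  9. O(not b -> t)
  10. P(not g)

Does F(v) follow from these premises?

By case analysis on not w: premise 4 gives O(not w -> not t) and premise 5 gives O(w -> not t), so O(not t) either way.
Premise 9, O(not b -> t), contraposes to O(not t -> b); with O(not t) we get O(b).
Premise 1 is O(not h -> not b); contrapositively O(b -> h). Since O(b) holds, K gives O(h).
With premise 8, O(h -> not q), the K-axiom yields O(not q).
Premise 7, O(v -> q), contraposes to O(not q -> not v); with O(not q) we get O(not v).
Premises 2, 3, 6, 10 do not contribute to this derivation.
So O(not v) holds, i.e. F(v). The claim follows.

Yes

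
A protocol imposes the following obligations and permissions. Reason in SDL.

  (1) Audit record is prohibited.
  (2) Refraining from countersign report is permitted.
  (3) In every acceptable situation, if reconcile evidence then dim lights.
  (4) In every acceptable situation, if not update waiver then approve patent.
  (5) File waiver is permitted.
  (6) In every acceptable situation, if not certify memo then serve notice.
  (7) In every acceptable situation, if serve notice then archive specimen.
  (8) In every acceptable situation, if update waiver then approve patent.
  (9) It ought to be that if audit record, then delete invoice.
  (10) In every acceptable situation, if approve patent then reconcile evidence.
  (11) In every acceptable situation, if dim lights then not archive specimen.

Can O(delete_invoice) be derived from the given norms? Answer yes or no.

Premise 9 is O(audit_record → delete_invoice), but O(audit_record) is not derivable from the premises, so it does not yield O(delete_invoice).
No other premise forces O(delete_invoice). An ideal world satisfying every premise can still have delete_invoice false, so O(delete_invoice) is not derivable.

No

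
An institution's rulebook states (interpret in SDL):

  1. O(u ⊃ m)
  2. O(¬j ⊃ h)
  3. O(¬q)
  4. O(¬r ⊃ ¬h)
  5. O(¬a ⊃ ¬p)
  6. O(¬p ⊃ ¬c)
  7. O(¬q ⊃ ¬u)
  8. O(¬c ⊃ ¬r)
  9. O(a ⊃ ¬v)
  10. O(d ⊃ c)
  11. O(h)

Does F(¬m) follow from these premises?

No

Premise 1 is O(u ⊃ m), but O(u) is not derivable from the premises, so it does not yield O(m).
No other premise forces O(m). An ideal world satisfying every premise can still have ¬m true, so F(¬m) is not derivable.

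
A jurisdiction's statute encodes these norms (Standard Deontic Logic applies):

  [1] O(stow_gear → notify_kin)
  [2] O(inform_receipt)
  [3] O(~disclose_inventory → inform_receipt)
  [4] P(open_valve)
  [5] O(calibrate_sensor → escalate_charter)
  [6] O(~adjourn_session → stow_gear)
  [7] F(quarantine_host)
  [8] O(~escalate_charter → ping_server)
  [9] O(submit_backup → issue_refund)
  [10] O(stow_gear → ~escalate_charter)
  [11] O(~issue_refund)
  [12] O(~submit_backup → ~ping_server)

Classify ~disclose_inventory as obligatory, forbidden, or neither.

Premise 3 is O(~disclose_inventory → inform_receipt); even if O(inform_receipt) held, inferring O(~disclose_inventory) would be affirming the consequent — invalid.
No premise or chain of K-axiom applications forces O(~disclose_inventory), and none forces O(disclose_inventory). So ~disclose_inventory is neither obligatory nor forbidden under these norms.

Neither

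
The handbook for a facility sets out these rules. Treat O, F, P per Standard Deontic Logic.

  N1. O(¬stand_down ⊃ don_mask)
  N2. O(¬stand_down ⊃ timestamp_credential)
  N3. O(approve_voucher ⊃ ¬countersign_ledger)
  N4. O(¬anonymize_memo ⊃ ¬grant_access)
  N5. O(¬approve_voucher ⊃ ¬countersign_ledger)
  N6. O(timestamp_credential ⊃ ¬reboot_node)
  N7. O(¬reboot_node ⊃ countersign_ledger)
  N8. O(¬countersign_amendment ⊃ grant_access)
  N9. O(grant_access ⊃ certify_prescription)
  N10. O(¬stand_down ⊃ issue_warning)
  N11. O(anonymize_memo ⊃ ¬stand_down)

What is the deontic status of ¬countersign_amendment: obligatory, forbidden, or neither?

Forbidden

By case analysis on approve_voucher: premise 3 gives O(approve_voucher ⊃ ¬countersign_ledger) and premise 5 gives O(¬approve_voucher ⊃ ¬countersign_ledger), so O(¬countersign_ledger) either way.
Premise 7 is O(¬reboot_node ⊃ countersign_ledger); contrapositively O(¬countersign_ledger ⊃ reboot_node). Since O(¬countersign_ledger) holds, K gives O(reboot_node).
Premise 6 is O(timestamp_credential ⊃ ¬reboot_node); contrapositively O(reboot_node ⊃ ¬timestamp_credential). Since O(reboot_node) holds, K gives O(¬timestamp_credential).
Premise 2 is O(¬stand_down ⊃ timestamp_credential); contrapositively O(¬timestamp_credential ⊃ stand_down). Since O(¬timestamp_credential) holds, K gives O(stand_down).
Premise 11, O(anonymize_memo ⊃ ¬stand_down), contraposes to O(stand_down ⊃ ¬anonymize_memo); with O(stand_down) we get O(¬anonymize_memo).
Applying K to premise 4 (O(¬anonymize_memo ⊃ ¬grant_access)) and O(¬anonymize_memo) yields O(¬grant_access).
Premise 8 is O(¬countersign_amendment ⊃ grant_access); contrapositively O(¬grant_access ⊃ countersign_amendment). Since O(¬grant_access) holds, K gives O(countersign_amendment).
Premises 1, 9, 10 do not contribute to this derivation.
Thus O(countersign_amendment), which is F(¬countersign_amendment): ¬countersign_amendment is forbidden.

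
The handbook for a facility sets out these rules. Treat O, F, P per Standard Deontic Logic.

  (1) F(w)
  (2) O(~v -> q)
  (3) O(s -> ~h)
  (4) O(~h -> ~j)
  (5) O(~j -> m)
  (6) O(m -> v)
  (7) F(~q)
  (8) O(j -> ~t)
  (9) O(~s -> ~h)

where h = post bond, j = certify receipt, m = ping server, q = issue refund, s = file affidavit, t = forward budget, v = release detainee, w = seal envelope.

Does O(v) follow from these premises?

Premises 9 and 3 are O(~s -> ~h) and O(s -> ~h); every ideal world satisfies ~s or s, so in either case ~h holds — hence O(~h).
From O(~h) and premise 4, O(~h -> ~j), we obtain O(~j).
Premise 5 is O(~j -> m); since O(~j), deontic closure gives O(m).
Premise 6 is O(m -> v); since O(m), deontic closure gives O(v).
Premises 1, 2, 7, 8 do not contribute to this derivation.
So O(v) follows.

Yes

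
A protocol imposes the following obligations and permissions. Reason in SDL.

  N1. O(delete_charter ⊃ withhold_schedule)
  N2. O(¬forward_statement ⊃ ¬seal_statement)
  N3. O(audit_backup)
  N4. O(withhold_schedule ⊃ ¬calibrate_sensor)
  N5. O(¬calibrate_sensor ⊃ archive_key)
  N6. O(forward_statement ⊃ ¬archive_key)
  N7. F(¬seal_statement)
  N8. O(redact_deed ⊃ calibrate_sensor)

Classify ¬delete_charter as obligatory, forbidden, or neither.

Obligatory

F(¬seal_statement) at premise 7 means O(seal_statement).
Premise 2 is O(¬forward_statement ⊃ ¬seal_statement); contrapositively O(seal_statement ⊃ forward_statement). Since O(seal_statement) holds, K gives O(forward_statement).
Applying K to premise 6 (O(forward_statement ⊃ ¬archive_key)) and O(forward_statement) yields O(¬archive_key).
The contrapositive of premise 5 (O(¬calibrate_sensor ⊃ archive_key)) is O(¬archive_key ⊃ calibrate_sensor), and O(¬archive_key) is already established, so O(calibrate_sensor).
Premise 4 is O(withhold_schedule ⊃ ¬calibrate_sensor); contrapositively O(calibrate_sensor ⊃ ¬withhold_schedule). Since O(calibrate_sensor) holds, K gives O(¬withhold_schedule).
Premise 1 is O(delete_charter ⊃ withhold_schedule); contrapositively O(¬withhold_schedule ⊃ ¬delete_charter). Since O(¬withhold_schedule) holds, K gives O(¬delete_charter).
Premises 3, 8 do not contribute to this derivation.
Hence ¬delete_charter is obligatory.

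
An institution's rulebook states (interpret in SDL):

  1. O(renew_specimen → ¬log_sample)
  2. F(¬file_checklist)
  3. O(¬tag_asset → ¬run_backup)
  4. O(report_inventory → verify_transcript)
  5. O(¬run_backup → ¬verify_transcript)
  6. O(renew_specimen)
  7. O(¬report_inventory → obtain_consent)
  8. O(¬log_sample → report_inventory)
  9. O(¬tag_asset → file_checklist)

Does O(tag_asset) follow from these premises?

Yes

Premise 6 gives O(renew_specimen).
With premise 1, O(renew_specimen → ¬log_sample), the K-axiom yields O(¬log_sample).
Premise 8 is O(¬log_sample → report_inventory); since O(¬log_sample), deontic closure gives O(report_inventory).
From O(report_inventory) and premise 4, O(report_inventory → verify_transcript), we obtain O(verify_transcript).
Premise 5 is O(¬run_backup → ¬verify_transcript); contrapositively O(verify_transcript → run_backup). Since O(verify_transcript) holds, K gives O(run_backup).
Premise 3, O(¬tag_asset → ¬run_backup), contraposes to O(run_backup → tag_asset); with O(run_backup) we get O(tag_asset).
Premises 2, 7, 9 do not contribute to this derivation.
So O(tag_asset) follows.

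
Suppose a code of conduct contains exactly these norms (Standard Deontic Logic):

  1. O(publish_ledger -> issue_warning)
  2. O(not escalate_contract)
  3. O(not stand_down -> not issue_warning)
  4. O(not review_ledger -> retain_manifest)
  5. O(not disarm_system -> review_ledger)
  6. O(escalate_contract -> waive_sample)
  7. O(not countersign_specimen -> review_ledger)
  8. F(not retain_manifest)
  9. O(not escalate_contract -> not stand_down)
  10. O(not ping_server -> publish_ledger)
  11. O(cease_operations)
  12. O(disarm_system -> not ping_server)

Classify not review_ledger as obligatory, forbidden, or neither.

Forbidden

Premise 2 gives O(not escalate_contract).
Applying K to premise 9 (O(not escalate_contract -> not stand_down)) and O(not escalate_contract) yields O(not stand_down).
From O(not stand_down) and premise 3, O(not stand_down -> not issue_warning), we obtain O(not issue_warning).
The contrapositive of premise 1 (O(publish_ledger -> issue_warning)) is O(not issue_warning -> not publish_ledger), and O(not issue_warning) is already established, so O(not publish_ledger).
Premise 10 is O(not ping_server -> publish_ledger); contrapositively O(not publish_ledger -> ping_server). Since O(not publish_ledger) holds, K gives O(ping_server).
Premise 12 is O(disarm_system -> not ping_server); contrapositively O(ping_server -> not disarm_system). Since O(ping_server) holds, K gives O(not disarm_system).
Applying K to premise 5 (O(not disarm_system -> review_ledger)) and O(not disarm_system) yields O(review_ledger).
Premises 4, 6, 7, 8, 11 do not contribute to this derivation.
Thus O(review_ledger), which is F(not review_ledger): not review_ledger is forbidden.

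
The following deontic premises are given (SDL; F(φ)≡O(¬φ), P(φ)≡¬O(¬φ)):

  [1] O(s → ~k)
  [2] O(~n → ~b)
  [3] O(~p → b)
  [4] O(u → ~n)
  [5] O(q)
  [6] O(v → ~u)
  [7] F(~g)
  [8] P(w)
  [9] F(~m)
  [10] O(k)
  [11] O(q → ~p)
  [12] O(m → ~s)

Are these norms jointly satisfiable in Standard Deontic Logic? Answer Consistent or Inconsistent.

Premise 1 is O(s → ~k), but O(s) is not derivable from the premises, so it does not yield O(~k).
So O(~k) is not derivable, and the apparent clash with O(k) does not arise.
A world satisfying every obligation exists (e.g. b=true, g=true, k=true, m=true, n=true, p=false, q=true, s=false, u=false, v=false, w=false); no atom is both obligatory and forbidden, so the set is consistent.

Consistent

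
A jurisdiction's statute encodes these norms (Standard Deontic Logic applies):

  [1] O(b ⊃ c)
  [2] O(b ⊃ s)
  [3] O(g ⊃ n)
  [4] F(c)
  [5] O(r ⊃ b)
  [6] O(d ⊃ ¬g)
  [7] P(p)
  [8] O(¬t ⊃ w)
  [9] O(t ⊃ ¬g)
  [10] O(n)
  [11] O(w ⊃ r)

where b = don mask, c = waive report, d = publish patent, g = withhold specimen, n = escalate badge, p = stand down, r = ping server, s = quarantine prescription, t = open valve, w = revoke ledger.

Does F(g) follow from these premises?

Premise 4 is F(c), i.e. O(¬c).
Premise 1, O(b ⊃ c), contraposes to O(¬c ⊃ ¬b); with O(¬c) we get O(¬b).
Premise 5, O(r ⊃ b), contraposes to O(¬b ⊃ ¬r); with O(¬b) we get O(¬r).
Premise 11 is O(w ⊃ r); contrapositively O(¬r ⊃ ¬w). Since O(¬r) holds, K gives O(¬w).
Premise 8 is O(¬t ⊃ w); contrapositively O(¬w ⊃ t). Since O(¬w) holds, K gives O(t).
Applying K to premise 9 (O(t ⊃ ¬g)) and O(t) yields O(¬g).
Premises 2, 3, 6, 7, 10 do not contribute to this derivation.
So O(¬g) holds, i.e. F(g). The claim follows.

Yes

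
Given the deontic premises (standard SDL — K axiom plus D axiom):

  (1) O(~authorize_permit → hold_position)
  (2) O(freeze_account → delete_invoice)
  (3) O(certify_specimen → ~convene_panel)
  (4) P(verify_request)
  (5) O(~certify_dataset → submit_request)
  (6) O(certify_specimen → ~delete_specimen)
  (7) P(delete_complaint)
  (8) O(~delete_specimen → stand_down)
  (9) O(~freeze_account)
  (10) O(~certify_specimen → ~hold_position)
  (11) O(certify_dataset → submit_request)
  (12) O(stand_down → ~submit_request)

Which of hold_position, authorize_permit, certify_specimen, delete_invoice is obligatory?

Premises 5 and 11 are O(~certify_dataset → submit_request) and O(certify_dataset → submit_request); every ideal world satisfies ~certify_dataset or certify_dataset, so in either case submit_request holds — hence O(submit_request).
The contrapositive of premise 12 (O(stand_down → ~submit_request)) is O(submit_request → ~stand_down), and O(submit_request) is already established, so O(~stand_down).
The contrapositive of premise 8 (O(~delete_specimen → stand_down)) is O(~stand_down → delete_specimen), and O(~stand_down) is already established, so O(delete_specimen).
The contrapositive of premise 6 (O(certify_specimen → ~delete_specimen)) is O(delete_specimen → ~certify_specimen), and O(delete_specimen) is already established, so O(~certify_specimen).
Applying K to premise 10 (O(~certify_specimen → ~hold_position)) and O(~certify_specimen) yields O(~hold_position).
Premise 1, O(~authorize_permit → hold_position), contraposes to O(~hold_position → authorize_permit); with O(~hold_position) we get O(authorize_permit).
So O(authorize_permit) holds — authorize_permit is obligatory. None of the other listed options is made obligatory by any chain of premises.

authorize_permit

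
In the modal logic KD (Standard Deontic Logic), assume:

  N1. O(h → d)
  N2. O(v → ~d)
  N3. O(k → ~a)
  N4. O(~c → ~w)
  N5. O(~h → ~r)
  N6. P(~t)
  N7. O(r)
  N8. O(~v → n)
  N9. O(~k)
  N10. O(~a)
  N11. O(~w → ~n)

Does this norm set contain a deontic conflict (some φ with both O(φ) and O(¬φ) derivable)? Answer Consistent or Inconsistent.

Premise 3 is O(k → ~a); even if O(~a) held, inferring O(k) would be affirming the consequent — invalid.
So O(k) is not derivable, and the apparent clash with O(~k) does not arise.
A world satisfying every obligation exists (e.g. a=false, c=true, d=true, h=true, k=false, n=true, r=true, t=false, v=false, w=true); no atom is both obligatory and forbidden, so the set is consistent.

Consistent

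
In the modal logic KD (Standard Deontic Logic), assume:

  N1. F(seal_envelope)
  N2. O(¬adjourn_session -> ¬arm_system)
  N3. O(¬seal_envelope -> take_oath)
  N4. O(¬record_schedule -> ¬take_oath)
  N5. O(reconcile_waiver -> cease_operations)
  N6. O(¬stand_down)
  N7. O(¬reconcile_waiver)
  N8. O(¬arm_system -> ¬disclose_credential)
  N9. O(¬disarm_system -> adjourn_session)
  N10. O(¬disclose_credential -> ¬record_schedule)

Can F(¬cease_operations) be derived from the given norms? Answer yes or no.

Premise 5 is O(reconcile_waiver -> cease_operations), but O(reconcile_waiver) is not derivable from the premises, so it does not yield O(cease_operations).
No other premise forces O(cease_operations). An ideal world satisfying every premise can still have ¬cease_operations true, so F(¬cease_operations) is not derivable.

No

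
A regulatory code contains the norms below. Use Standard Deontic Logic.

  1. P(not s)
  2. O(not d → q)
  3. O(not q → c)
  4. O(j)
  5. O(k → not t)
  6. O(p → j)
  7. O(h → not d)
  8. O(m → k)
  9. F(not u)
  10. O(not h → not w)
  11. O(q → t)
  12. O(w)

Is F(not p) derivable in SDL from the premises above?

No

Premise 6 is O(p → j); even if O(j) held, inferring O(p) would be affirming the consequent — invalid.
No other premise forces O(p). An ideal world satisfying every premise can still have not p true, so F(not p) is not derivable.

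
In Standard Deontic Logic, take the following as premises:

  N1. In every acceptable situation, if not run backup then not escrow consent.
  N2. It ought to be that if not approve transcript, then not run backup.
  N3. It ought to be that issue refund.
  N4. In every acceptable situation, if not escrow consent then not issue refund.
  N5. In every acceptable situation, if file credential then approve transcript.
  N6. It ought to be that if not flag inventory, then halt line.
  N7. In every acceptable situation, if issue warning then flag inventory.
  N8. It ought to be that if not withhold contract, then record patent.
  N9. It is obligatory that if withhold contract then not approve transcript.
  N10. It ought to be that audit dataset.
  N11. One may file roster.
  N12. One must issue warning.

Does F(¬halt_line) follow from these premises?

Premise 6 is O(¬flag_inventory → halt_line), but O(¬flag_inventory) is not derivable from the premises, so it does not yield O(halt_line).
No other premise forces O(halt_line). An ideal world satisfying every premise can still have ¬halt_line true, so F(¬halt_line) is not derivable.

No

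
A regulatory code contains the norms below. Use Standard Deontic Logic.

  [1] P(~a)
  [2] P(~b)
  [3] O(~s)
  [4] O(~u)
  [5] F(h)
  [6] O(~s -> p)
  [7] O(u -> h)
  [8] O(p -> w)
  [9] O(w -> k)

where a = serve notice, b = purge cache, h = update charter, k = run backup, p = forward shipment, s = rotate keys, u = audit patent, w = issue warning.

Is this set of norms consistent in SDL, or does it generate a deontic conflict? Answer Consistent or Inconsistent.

Consistent

Premise 7 is O(u -> h), but O(u) is not derivable from the premises, so it does not yield O(h).
So O(h) is not derivable, and the apparent clash with O(~h) does not arise.
A world satisfying every obligation exists (e.g. a=false, b=false, h=false, k=true, p=true, s=false, u=false, w=true); no atom is both obligatory and forbidden, so the set is consistent.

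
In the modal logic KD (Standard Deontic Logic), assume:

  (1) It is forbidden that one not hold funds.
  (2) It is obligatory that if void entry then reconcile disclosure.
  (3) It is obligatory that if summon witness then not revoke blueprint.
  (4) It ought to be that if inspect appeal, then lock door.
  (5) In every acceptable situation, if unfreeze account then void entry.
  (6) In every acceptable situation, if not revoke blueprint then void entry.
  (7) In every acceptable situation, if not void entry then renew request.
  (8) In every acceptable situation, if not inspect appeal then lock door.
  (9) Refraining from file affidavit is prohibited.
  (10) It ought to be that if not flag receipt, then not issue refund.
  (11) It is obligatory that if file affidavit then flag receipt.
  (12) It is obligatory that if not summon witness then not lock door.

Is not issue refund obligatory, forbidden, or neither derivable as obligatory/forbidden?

Premise 10 is O(¬flag_receipt → ¬issue_refund), but O(¬flag_receipt) is not derivable from the premises, so it does not yield O(¬issue_refund).
No premise or chain of K-axiom applications forces O(¬issue_refund), and none forces O(issue_refund). So ¬issue_refund is neither obligatory nor forbidden under these norms.

Neither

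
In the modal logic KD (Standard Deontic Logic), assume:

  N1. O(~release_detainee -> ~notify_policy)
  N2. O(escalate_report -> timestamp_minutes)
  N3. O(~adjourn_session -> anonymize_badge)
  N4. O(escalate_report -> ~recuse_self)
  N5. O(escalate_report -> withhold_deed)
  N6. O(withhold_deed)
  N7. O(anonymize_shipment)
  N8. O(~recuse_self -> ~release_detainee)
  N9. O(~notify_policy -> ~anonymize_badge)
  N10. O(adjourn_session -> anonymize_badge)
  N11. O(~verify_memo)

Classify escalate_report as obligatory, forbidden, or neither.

Forbidden

Premises 10 and 3 cover both cases: O(adjourn_session -> anonymize_badge) and O(~adjourn_session -> anonymize_badge). Since adjourn_session ∨ ~adjourn_session is a tautology, O(anonymize_badge) follows.
The contrapositive of premise 9 (O(~notify_policy -> ~anonymize_badge)) is O(anonymize_badge -> notify_policy), and O(anonymize_badge) is already established, so O(notify_policy).
The contrapositive of premise 1 (O(~release_detainee -> ~notify_policy)) is O(notify_policy -> release_detainee), and O(notify_policy) is already established, so O(release_detainee).
The contrapositive of premise 8 (O(~recuse_self -> ~release_detainee)) is O(release_detainee -> recuse_self), and O(release_detainee) is already established, so O(recuse_self).
The contrapositive of premise 4 (O(escalate_report -> ~recuse_self)) is O(recuse_self -> ~escalate_report), and O(recuse_self) is already established, so O(~escalate_report).
Premises 2, 5, 6, 7, 11 do not contribute to this derivation.
Thus O(~escalate_report), which is F(escalate_report): escalate_report is forbidden.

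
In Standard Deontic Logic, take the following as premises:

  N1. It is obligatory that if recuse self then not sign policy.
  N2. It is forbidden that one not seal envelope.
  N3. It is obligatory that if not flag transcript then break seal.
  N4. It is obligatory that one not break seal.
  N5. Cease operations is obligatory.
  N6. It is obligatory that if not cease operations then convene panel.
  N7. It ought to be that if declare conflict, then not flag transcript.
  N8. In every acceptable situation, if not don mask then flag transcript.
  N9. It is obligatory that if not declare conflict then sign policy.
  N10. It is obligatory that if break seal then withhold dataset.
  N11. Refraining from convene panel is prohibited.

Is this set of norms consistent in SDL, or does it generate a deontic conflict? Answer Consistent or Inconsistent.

Premise 6 is O(¬cease_operations → convene_panel); even if O(convene_panel) held, inferring O(¬cease_operations) would be affirming the consequent — invalid.
So O(¬cease_operations) is not derivable, and the apparent clash with O(cease_operations) does not arise.
A world satisfying every obligation exists (e.g. break_seal=false, cease_operations=true, convene_panel=true, declare_conflict=false, don_mask=false, flag_transcript=true, recuse_self=false, seal_envelope=true, sign_policy=true, withhold_dataset=false); no atom is both obligatory and forbidden, so the set is consistent.

Consistent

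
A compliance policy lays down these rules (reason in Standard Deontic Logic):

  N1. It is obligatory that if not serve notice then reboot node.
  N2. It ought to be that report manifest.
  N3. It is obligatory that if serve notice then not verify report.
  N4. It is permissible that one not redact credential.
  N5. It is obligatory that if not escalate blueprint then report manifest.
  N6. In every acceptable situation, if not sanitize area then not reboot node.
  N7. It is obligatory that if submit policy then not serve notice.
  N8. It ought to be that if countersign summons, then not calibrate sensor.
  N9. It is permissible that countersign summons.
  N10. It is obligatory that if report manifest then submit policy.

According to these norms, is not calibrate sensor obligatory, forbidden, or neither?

Premise 8 is O(countersign_summons → ¬calibrate_sensor), but O(countersign_summons) is not derivable from the premises (the permission P(countersign_summons) asserts only ¬O(¬countersign_summons), not O(countersign_summons)), so it does not yield O(¬calibrate_sensor).
No premise or chain of K-axiom applications forces O(¬calibrate_sensor), and none forces O(calibrate_sensor). So ¬calibrate_sensor is neither obligatory nor forbidden under these norms.

Neither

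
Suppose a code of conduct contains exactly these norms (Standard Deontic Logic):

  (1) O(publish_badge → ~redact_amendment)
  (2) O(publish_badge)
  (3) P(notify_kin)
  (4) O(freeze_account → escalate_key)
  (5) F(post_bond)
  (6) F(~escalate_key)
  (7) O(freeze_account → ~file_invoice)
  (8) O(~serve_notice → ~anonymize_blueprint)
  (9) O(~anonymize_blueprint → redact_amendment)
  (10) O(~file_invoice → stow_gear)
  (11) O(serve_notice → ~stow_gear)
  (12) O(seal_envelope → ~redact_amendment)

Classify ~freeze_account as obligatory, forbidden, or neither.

Premise 2 states O(publish_badge) outright.
Applying K to premise 1 (O(publish_badge → ~redact_amendment)) and O(publish_badge) yields O(~redact_amendment).
Premise 9 is O(~anonymize_blueprint → redact_amendment); contrapositively O(~redact_amendment → anonymize_blueprint). Since O(~redact_amendment) holds, K gives O(anonymize_blueprint).
The contrapositive of premise 8 (O(~serve_notice → ~anonymize_blueprint)) is O(anonymize_blueprint → serve_notice), and O(anonymize_blueprint) is already established, so O(serve_notice).
Applying K to premise 11 (O(serve_notice → ~stow_gear)) and O(serve_notice) yields O(~stow_gear).
Premise 10 is O(~file_invoice → stow_gear); contrapositively O(~stow_gear → file_invoice). Since O(~stow_gear) holds, K gives O(file_invoice).
Premise 7, O(freeze_account → ~file_invoice), contraposes to O(file_invoice → ~freeze_account); with O(file_invoice) we get O(~freeze_account).
Premises 3, 4, 5, 6, 12 do not contribute to this derivation.
Hence ~freeze_account is obligatory.

Obligatory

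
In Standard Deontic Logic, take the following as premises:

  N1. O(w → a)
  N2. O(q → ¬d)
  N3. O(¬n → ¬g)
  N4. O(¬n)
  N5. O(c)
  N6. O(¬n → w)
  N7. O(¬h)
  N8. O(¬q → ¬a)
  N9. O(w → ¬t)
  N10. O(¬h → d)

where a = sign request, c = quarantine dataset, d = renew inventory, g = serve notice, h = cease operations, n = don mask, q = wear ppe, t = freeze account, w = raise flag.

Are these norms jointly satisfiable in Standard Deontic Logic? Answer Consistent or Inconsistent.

Inconsistent

Premise 7 gives O(¬h).
Applying K to premise 10 (O(¬h → d)) and O(¬h) yields O(d).
Premise 2 is O(q → ¬d); contrapositively O(d → ¬q). Since O(d) holds, K gives O(¬q).
With premise 8, O(¬q → ¬a), the K-axiom yields O(¬a).
Premise 1, O(w → a), contraposes to O(¬a → ¬w); with O(¬a) we get O(¬w).
Premise 6, O(¬n → w), contraposes to O(¬w → n); with O(¬w) we get O(n).
However, premise 4 gives O(¬n).
We now have both O(n) and O(¬n) — n is simultaneously obligatory and forbidden, violating the D-axiom.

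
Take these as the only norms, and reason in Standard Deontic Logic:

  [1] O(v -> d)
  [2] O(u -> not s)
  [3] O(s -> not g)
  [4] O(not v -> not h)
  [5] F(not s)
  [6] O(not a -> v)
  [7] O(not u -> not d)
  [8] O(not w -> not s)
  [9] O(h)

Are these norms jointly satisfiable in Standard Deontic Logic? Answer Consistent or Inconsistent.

Inconsistent

From premise 9 we have O(h).
The contrapositive of premise 4 (O(not v -> not h)) is O(h -> v), and O(h) is already established, so O(v).
Applying K to premise 1 (O(v -> d)) and O(v) yields O(d).
Premise 7, O(not u -> not d), contraposes to O(d -> u); with O(d) we get O(u).
With premise 2, O(u -> not s), the K-axiom yields O(not s).
But premise 5, F(not s), means O(s).
We now have both O(not s) and O(s) — s is simultaneously obligatory and forbidden, violating the D-axiom.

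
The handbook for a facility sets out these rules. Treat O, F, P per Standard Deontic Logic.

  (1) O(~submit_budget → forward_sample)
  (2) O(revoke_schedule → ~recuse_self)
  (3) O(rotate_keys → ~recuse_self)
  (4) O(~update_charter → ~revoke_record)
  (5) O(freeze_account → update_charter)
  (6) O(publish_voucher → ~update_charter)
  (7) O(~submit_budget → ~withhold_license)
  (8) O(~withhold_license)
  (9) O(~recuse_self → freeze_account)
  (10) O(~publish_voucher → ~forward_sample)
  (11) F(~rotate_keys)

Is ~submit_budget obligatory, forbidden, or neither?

Premise 11 is F(~rotate_keys), i.e. O(rotate_keys).
Applying K to premise 3 (O(rotate_keys → ~recuse_self)) and O(rotate_keys) yields O(~recuse_self).
Premise 9 is O(~recuse_self → freeze_account); since O(~recuse_self), deontic closure gives O(freeze_account).
With premise 5, O(freeze_account → update_charter), the K-axiom yields O(update_charter).
Premise 6, O(publish_voucher → ~update_charter), contraposes to O(update_charter → ~publish_voucher); with O(update_charter) we get O(~publish_voucher).
With premise 10, O(~publish_voucher → ~forward_sample), the K-axiom yields O(~forward_sample).
Premise 1 is O(~submit_budget → forward_sample); contrapositively O(~forward_sample → submit_budget). Since O(~forward_sample) holds, K gives O(submit_budget).
Premises 2, 4, 7, 8 do not contribute to this derivation.
Thus O(submit_budget), which is F(~submit_budget): ~submit_budget is forbidden.

Forbidden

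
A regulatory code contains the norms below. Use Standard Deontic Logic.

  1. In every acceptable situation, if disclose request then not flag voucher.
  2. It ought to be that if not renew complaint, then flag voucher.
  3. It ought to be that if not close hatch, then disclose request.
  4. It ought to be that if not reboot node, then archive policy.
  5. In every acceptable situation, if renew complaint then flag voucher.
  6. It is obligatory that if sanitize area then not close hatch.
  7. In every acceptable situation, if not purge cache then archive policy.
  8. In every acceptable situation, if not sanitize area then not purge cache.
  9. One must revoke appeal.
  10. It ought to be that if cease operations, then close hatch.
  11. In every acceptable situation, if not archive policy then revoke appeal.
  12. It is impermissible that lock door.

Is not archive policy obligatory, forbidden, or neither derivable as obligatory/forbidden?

Forbidden

Premises 5 and 2 are O(renew_complaint → flag_voucher) and O(¬renew_complaint → flag_voucher); every ideal world satisfies renew_complaint or ¬renew_complaint, so in either case flag_voucher holds — hence O(flag_voucher).
Premise 1 is O(disclose_request → ¬flag_voucher); contrapositively O(flag_voucher → ¬disclose_request). Since O(flag_voucher) holds, K gives O(¬disclose_request).
The contrapositive of premise 3 (O(¬close_hatch → disclose_request)) is O(¬disclose_request → close_hatch), and O(¬disclose_request) is already established, so O(close_hatch).
The contrapositive of premise 6 (O(sanitize_area → ¬close_hatch)) is O(close_hatch → ¬sanitize_area), and O(close_hatch) is already established, so O(¬sanitize_area).
From O(¬sanitize_area) and premise 8, O(¬sanitize_area → ¬purge_cache), we obtain O(¬purge_cache).
Premise 7 is O(¬purge_cache → archive_policy); since O(¬purge_cache), deontic closure gives O(archive_policy).
Premises 4, 9, 10, 11, 12 do not contribute to this derivation.
Thus O(archive_policy), which is F(¬archive_policy): ¬archive_policy is forbidden.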